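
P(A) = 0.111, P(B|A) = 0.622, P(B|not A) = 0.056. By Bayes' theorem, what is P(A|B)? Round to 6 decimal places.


P(A|B) = P(B|A)*P(A) / P(B), P(B) = P(B|A)*P(A) + P(B|not A)*P(not A)
P(B|A)*P(A) = 0.622 * 0.111 = 0.069042
P(B|not A)*P(not A) = 0.056 * 0.889 = 0.049784
P(B) = 0.069042 + 0.049784 = 0.118826
P(A|B) = 0.069042 / 0.118826 ≈ 0.58103445

0.581034


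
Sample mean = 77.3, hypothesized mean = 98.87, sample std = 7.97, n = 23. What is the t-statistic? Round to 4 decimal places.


t = (xbar - mu0) / (s/sqrt(n))
xbar - mu0 = 77.3 - 98.87 = -21.57
sqrt(23) ≈ 4.79583152
s/sqrt(n) = 7.97 / 4.79583152 ≈ 1.66185988
t = -21.57 / 1.66185988 ≈ -12.979434

-12.9794


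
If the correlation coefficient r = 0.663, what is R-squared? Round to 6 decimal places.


R^2 = r^2 = (0.663)^2 = 0.439569

0.439569


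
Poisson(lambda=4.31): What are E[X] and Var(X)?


E[X] = Var(X) = lambda = 4.31

4.31, 4.31


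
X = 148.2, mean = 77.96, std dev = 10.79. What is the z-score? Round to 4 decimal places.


z = (X - mu) / sigma
X - mu = 148.2 - 77.96 = 70.24
z = 70.24 / 10.79 = 7024/1079 ≈ 6.509731

6.5097


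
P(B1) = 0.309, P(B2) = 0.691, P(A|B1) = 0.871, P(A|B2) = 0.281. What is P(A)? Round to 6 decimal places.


P(A) = P(A|B1)*P(B1) + P(A|B2)*P(B2)
P(A|B1)*P(B1) = 0.871 * 0.309 = 0.269139
P(A|B2)*P(B2) = 0.281 * 0.691 = 0.194171
P(A) = 0.269139 + 0.194171 = 0.46331

0.463310


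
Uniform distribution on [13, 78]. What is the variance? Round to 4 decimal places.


Var = (b-a)^2 / 12
(b-a)^2 = (78 - 13)^2 = 4225
Var = 4225/12 ≈ 352.083333

352.0833


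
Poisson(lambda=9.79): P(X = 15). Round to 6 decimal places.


P = e^(-lam) * lam^k / k!
e^(-9.79) ≈ 0.00005600890
lam^k = 9.79^15 ≈ 727344864918592.186904
k! = 15! = 1307674368000
P = 0.00005600890 * 727344864918592.186904 / 1307674368000 ≈ 0.031153

0.031153


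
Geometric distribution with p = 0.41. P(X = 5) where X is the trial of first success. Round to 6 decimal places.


P = (1-p)^(k-1) * p
(1-p)^(k-1) = 0.59^4 ≈ 0.1211736
P = 0.1211736 * 0.41 ≈ 0.04968118

0.049681


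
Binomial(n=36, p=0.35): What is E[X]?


E[X] = n*p = 36 * 0.35 = 12.6

12.6


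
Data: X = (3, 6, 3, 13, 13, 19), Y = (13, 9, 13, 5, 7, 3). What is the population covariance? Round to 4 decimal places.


Cov = (1/n)*sum((xi-xbar)(yi-ybar))
n = 6, xbar = 57/6 = 9.5, ybar = 50/6 = 25/3 ≈ 8.333333
sum((xi-xbar)(yi-ybar)) = -130
Cov = -130 / 6 = -65/3 ≈ -21.666667

-21.6667


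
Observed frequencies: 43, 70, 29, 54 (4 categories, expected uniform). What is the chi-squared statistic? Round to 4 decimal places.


chi2 = sum((O-E)^2/E), E = total/4
total = 196, E = 196/4 = 49
(43 - 49)^2 / 49 = 36 / 49 = 36/49 ≈ 0.734694
(70 - 49)^2 / 49 = 441 / 49 = 9
(29 - 49)^2 / 49 = 400 / 49 = 400/49 ≈ 8.163265
(54 - 49)^2 / 49 = 25 / 49 = 25/49 ≈ 0.510204
chi2 = 902/49 ≈ 18.408163

18.4082


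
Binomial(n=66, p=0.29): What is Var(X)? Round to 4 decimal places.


Var = n*p*(1-p) = 66 * 0.29 * 0.71 = 13.5894

13.5894


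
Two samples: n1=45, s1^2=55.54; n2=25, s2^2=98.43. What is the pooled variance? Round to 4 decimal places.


sp^2 = ((n1-1)*s1^2 + (n2-1)*s2^2)/(n1+n2-2)
(n1-1)*s1^2 = 44 * 55.54 = 2443.76
(n2-1)*s2^2 = 24 * 98.43 = 2362.32
numerator = 2443.76 + 2362.32 = 4806.08
n1+n2-2 = 68
sp^2 = 4806.08 / 68 = 30038/425 ≈ 70.677647

70.6776


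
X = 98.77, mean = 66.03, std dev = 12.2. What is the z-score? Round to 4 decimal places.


z = (X - mu) / sigma
X - mu = 98.77 - 66.03 = 32.74
z = 32.74 / 12.2 = 1637/610 ≈ 2.683607

2.6836


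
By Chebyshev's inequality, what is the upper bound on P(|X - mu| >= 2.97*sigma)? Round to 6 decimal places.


P <= 1/k^2
k^2 = 2.97^2 = 8.8209
1/k^2 = 1 / 8.8209 ≈ 0.11336712

0.113367


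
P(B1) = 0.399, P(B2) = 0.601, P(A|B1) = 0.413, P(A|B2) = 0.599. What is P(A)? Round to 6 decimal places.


P(A) = P(A|B1)*P(B1) + P(A|B2)*P(B2)
P(A|B1)*P(B1) = 0.413 * 0.399 = 0.164787
P(A|B2)*P(B2) = 0.599 * 0.601 = 0.359999
P(A) = 0.164787 + 0.359999 = 0.524786

0.524786


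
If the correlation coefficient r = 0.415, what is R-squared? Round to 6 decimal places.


R^2 = r^2 = (0.415)^2 = 0.172225

0.172225


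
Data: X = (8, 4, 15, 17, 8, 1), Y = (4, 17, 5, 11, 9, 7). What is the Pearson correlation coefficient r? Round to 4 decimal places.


r = sum((xi-xbar)(yi-ybar)) / sqrt(sum((xi-xbar)^2) * sum((yi-ybar)^2))
n = 6, xbar = 53/6 ≈ 8.833333, ybar = 53/6 ≈ 8.833333
Sxy = sum((xi-xbar)(yi-ybar)) = -163/6 ≈ -27.166667
Sxx = sum((xi-xbar)^2) = 1145/6 ≈ 190.833333
Syy = sum((yi-ybar)^2) = 677/6 ≈ 112.833333
sqrt(Sxx*Syy) ≈ 146.739092
r = Sxy / sqrt(Sxx*Syy) = -27.166667 / 146.739092 ≈ -0.185136

-0.1851


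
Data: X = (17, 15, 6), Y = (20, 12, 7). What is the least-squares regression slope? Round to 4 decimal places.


b = sum((xi-xbar)(yi-ybar)) / sum((xi-xbar)^2)
n = 3, xbar = 38/3 ≈ 12.666667, ybar = 39/3 = 13
Sxy = sum((xi-xbar)(yi-ybar)) = 68
Sxx = sum((xi-xbar)^2) = 206/3 ≈ 68.666667
b = Sxy / Sxx = 102/103 ≈ 0.990291

0.9903


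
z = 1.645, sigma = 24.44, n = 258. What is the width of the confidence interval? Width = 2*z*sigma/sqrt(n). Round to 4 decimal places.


width = 2*z*sigma/sqrt(n)
2*z*sigma = 2 * 1.645 * 24.44 = 80.4076
sqrt(258) ≈ 16.062378
width = 80.4076 / 16.062378 ≈ 5.005959

5.0060


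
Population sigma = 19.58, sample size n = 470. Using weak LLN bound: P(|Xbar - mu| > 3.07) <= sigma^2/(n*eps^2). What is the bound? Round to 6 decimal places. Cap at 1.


bound = min(1, sigma^2/(n*eps^2))
sigma^2 = 19.58^2 = 383.3764
n*eps^2 = 470 * 3.07^2 = 470 * 9.4249 = 4429.703
sigma^2/(n*eps^2) = 383.3764 / 4429.703 ≈ 0.08654675

0.086547


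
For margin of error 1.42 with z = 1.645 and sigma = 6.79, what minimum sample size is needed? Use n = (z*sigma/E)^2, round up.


z*sigma/E = 1.645 * 6.79 / 1.42 ≈ 7.865880
(z*sigma/E)^2 ≈ 61.872073
round up: n = 62

62


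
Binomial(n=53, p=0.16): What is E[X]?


E[X] = n*p = 53 * 0.16 = 8.48

8.48


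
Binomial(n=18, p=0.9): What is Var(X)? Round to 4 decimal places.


Var = n*p*(1-p) = 18 * 0.9 * 0.1 = 1.62

1.6200


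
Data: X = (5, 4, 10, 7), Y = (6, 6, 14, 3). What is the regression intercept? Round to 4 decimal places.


a = ybar - b*xbar, where b = sum((xi-xbar)(yi-ybar)) / sum((xi-xbar)^2)
n = 4, xbar = 26/4 = 6.5, ybar = 29/4 = 7.25
Sxy = sum((xi-xbar)(yi-ybar)) = 26.5
Sxx = sum((xi-xbar)^2) = 21
b = Sxy / Sxx = 53/42 ≈ 1.261905
a = 7.25 - 1.261905 * 6.5 = -20/21 ≈ -0.952381

-0.9524


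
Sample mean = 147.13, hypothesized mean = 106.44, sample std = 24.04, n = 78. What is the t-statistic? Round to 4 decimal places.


t = (xbar - mu0) / (s/sqrt(n))
xbar - mu0 = 147.13 - 106.44 = 40.69
sqrt(78) ≈ 8.83176087
s/sqrt(n) = 24.04 / 8.83176087 ≈ 2.72199399
t = 40.69 / 2.72199399 ≈ 14.948600

14.9486


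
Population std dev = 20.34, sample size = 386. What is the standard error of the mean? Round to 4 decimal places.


SE = sigma / sqrt(n)
sqrt(386) ≈ 19.646883
SE = 20.34 / 19.646883 ≈ 1.035279

1.0353


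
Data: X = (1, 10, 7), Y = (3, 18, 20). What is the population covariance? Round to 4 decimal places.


Cov = (1/n)*sum((xi-xbar)(yi-ybar))
n = 3, xbar = 18/3 = 6, ybar = 41/3 ≈ 13.666667
sum((xi-xbar)(yi-ybar)) = 77
Cov = 77 / 3 = 77/3 ≈ 25.666667

25.6667


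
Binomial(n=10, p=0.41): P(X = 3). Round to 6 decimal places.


P = C(n,k) * p^k * (1-p)^(n-k)
C(10,3) = 120
p^k = 0.41^3 = 0.068921
(1-p)^(n-k) = 0.59^7 ≈ 0.02488651
P = 120 * 0.068921 * 0.02488651 ≈ 0.205824

0.205824


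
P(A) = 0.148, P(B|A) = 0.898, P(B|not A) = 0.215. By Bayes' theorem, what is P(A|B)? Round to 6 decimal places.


P(A|B) = P(B|A)*P(A) / P(B), P(B) = P(B|A)*P(A) + P(B|not A)*P(not A)
P(B|A)*P(A) = 0.898 * 0.148 = 0.132904
P(B|not A)*P(not A) = 0.215 * 0.852 = 0.18318
P(B) = 0.132904 + 0.18318 = 0.316084
P(A|B) = 0.132904 / 0.316084 ≈ 0.42047051

0.420471


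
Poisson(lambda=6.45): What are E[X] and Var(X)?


E[X] = Var(X) = lambda = 6.45

6.45, 6.45


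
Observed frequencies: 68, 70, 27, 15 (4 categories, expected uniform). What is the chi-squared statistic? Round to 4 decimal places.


chi2 = sum((O-E)^2/E), E = total/4
total = 180, E = 180/4 = 45
(68 - 45)^2 / 45 = 529 / 45 = 529/45 ≈ 11.755556
(70 - 45)^2 / 45 = 625 / 45 = 125/9 ≈ 13.888889
(27 - 45)^2 / 45 = 324 / 45 = 7.2
(15 - 45)^2 / 45 = 900 / 45 = 20
chi2 = 2378/45 ≈ 52.844444

52.8444


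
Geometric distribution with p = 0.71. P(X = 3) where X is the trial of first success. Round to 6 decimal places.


P = (1-p)^(k-1) * p
(1-p)^(k-1) = 0.29^2 = 0.0841
P = 0.0841 * 0.71 = 0.059711

0.059711


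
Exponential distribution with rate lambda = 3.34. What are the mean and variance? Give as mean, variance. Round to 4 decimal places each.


mean = 1/lam, var = 1/lam^2
mean = 1 / 3.34 = 50/167 ≈ 0.299401
lam^2 = 3.34^2 = 11.1556
var = 1 / 11.1556 ≈ 0.089641

0.2994, 0.0896


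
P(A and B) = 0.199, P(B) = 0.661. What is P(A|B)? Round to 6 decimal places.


P(A|B) = P(A and B) / P(B) = 0.199 / 0.661 = 199/661 ≈ 0.30105900

0.301059


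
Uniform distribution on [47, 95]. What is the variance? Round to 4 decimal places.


Var = (b-a)^2 / 12
(b-a)^2 = (95 - 47)^2 = 2304
Var = 2304/12 = 192

192.0000


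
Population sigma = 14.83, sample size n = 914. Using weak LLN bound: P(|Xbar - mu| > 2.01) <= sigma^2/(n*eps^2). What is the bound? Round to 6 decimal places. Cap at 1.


bound = min(1, sigma^2/(n*eps^2))
sigma^2 = 14.83^2 = 219.9289
n*eps^2 = 914 * 2.01^2 = 914 * 4.0401 = 3692.6514
sigma^2/(n*eps^2) = 219.9289 / 3692.6514 ≈ 0.05955853

0.059559


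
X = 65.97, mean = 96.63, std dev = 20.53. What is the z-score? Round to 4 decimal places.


z = (X - mu) / sigma
X - mu = 65.97 - 96.63 = -30.66
z = -30.66 / 20.53 = -3066/2053 ≈ -1.493424

-1.4934


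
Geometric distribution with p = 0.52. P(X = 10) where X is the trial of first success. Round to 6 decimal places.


P = (1-p)^(k-1) * p
(1-p)^(k-1) = 0.48^9 ≈ 0.001352605
P = 0.001352605 * 0.52 ≈ 0.0007033548

0.000703


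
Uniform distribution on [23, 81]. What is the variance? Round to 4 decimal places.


Var = (b-a)^2 / 12
(b-a)^2 = (81 - 23)^2 = 3364
Var = 3364/12 ≈ 280.333333

280.3333


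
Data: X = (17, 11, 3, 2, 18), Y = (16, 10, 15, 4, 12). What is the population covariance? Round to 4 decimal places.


Cov = (1/n)*sum((xi-xbar)(yi-ybar))
n = 5, xbar = 51/5 = 10.2, ybar = 57/5 = 11.4
sum((xi-xbar)(yi-ybar)) = 69.6
Cov = 69.6 / 5 = 13.92

13.9200


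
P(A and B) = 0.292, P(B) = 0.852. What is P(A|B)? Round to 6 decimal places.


P(A|B) = P(A and B) / P(B) = 0.292 / 0.852 = 73/213 ≈ 0.34272300

0.342723


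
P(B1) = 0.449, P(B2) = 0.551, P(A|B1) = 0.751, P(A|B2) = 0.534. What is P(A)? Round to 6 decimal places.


P(A) = P(A|B1)*P(B1) + P(A|B2)*P(B2)
P(A|B1)*P(B1) = 0.751 * 0.449 = 0.337199
P(A|B2)*P(B2) = 0.534 * 0.551 = 0.294234
P(A) = 0.337199 + 0.294234 = 0.631433

0.631433


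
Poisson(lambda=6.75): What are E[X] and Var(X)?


E[X] = Var(X) = lambda = 6.75

6.75, 6.75


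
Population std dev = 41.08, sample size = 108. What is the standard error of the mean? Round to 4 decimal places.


SE = sigma / sqrt(n)
sqrt(108) ≈ 10.392305
SE = 41.08 / 10.392305 ≈ 3.952925

3.9529


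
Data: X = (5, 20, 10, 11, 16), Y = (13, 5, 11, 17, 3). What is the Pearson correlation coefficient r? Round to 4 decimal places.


r = sum((xi-xbar)(yi-ybar)) / sqrt(sum((xi-xbar)^2) * sum((yi-ybar)^2))
n = 5, xbar = 62/5 = 12.4, ybar = 49/5 = 9.8
Sxy = sum((xi-xbar)(yi-ybar)) = -97.6
Sxx = sum((xi-xbar)^2) = 133.2
Syy = sum((yi-ybar)^2) = 132.8
sqrt(Sxx*Syy) ≈ 132.999850
r = Sxy / sqrt(Sxx*Syy) = -97.6 / 132.999850 ≈ -0.733835

-0.7338


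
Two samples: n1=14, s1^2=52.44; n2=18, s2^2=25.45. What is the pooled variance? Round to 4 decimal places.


sp^2 = ((n1-1)*s1^2 + (n2-1)*s2^2)/(n1+n2-2)
(n1-1)*s1^2 = 13 * 52.44 = 681.72
(n2-1)*s2^2 = 17 * 25.45 = 432.65
numerator = 681.72 + 432.65 = 1114.37
n1+n2-2 = 30
sp^2 = 1114.37 / 30 = 111437/3000 ≈ 37.145667

37.1457


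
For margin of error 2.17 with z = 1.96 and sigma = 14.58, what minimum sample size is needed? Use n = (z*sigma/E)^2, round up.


z*sigma/E = 1.96 * 14.58 / 2.17 = 10206/775 ≈ 13.169032
(z*sigma/E)^2 ≈ 173.423411
round up: n = 174

174


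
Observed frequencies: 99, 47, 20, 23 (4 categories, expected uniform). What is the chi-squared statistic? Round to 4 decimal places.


chi2 = sum((O-E)^2/E), E = total/4
total = 189, E = 189/4 = 47.25
(99 - 47.25)^2 / 47.25 = 2678.0625 / 47.25 = 1587/28 ≈ 56.678571
(47 - 47.25)^2 / 47.25 = 0.0625 / 47.25 = 1/756 ≈ 0.001323
(20 - 47.25)^2 / 47.25 = 742.5625 / 47.25 = 11881/756 ≈ 15.715608
(23 - 47.25)^2 / 47.25 = 588.0625 / 47.25 = 9409/756 ≈ 12.445767
chi2 = 5345/63 ≈ 84.841270

84.8413


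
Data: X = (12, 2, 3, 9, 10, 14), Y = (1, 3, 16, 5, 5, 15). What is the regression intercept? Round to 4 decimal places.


a = ybar - b*xbar, where b = sum((xi-xbar)(yi-ybar)) / sum((xi-xbar)^2)
n = 6, xbar = 50/6 = 25/3 ≈ 8.333333, ybar = 45/6 = 7.5
Sxy = sum((xi-xbar)(yi-ybar)) = -4
Sxx = sum((xi-xbar)^2) = 352/3 ≈ 117.333333
b = Sxy / Sxx = -3/88 ≈ -0.034091
a = 7.5 - (-0.034091) * 8.333333 = 685/88 ≈ 7.784091

7.7841


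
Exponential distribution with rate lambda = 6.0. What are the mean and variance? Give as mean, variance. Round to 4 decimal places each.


mean = 1/lam, var = 1/lam^2
mean = 1 / 6.0 = 1/6 ≈ 0.166667
lam^2 = 6.0^2 = 36
var = 1 / 36 = 1/36 ≈ 0.027778

0.1667, 0.0278


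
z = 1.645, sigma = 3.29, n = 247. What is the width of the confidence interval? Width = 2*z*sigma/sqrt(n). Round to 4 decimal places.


width = 2*z*sigma/sqrt(n)
2*z*sigma = 2 * 1.645 * 3.29 = 10.8241
sqrt(247) ≈ 15.716234
width = 10.8241 / 15.716234 ≈ 0.688721

0.6887


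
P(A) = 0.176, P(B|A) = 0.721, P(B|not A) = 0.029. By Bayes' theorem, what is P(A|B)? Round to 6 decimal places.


P(A|B) = P(B|A)*P(A) / P(B), P(B) = P(B|A)*P(A) + P(B|not A)*P(not A)
P(B|A)*P(A) = 0.721 * 0.176 = 0.126896
P(B|not A)*P(not A) = 0.029 * 0.824 = 0.023896
P(B) = 0.126896 + 0.023896 = 0.150792
P(A|B) = 0.126896 / 0.150792 = 154/183 ≈ 0.84153005

0.841530


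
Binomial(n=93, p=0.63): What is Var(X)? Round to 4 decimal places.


Var = n*p*(1-p) = 93 * 0.63 * 0.37 = 21.6783

21.6783


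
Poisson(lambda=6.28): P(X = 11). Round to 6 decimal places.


P = e^(-lam) * lam^k / k!
e^(-6.28) ≈ 0.001873401
lam^k = 6.28^11 ≈ 599178306.424956
k! = 11! = 39916800
P = 0.001873401 * 599178306.424956 / 39916800 ≈ 0.028121

0.028121


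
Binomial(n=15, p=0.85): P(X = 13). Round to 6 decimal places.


P = C(n,k) * p^k * (1-p)^(n-k)
C(15,13) = 105
p^k = 0.85^13 ≈ 0.1209055
(1-p)^(n-k) = 0.15^2 = 0.0225
P = 105 * 0.1209055 * 0.0225 ≈ 0.285639

0.285639


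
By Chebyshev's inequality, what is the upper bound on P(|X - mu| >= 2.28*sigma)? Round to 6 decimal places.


P <= 1/k^2
k^2 = 2.28^2 = 5.1984
1/k^2 = 1 / 5.1984 = 625/3249 ≈ 0.19236688

0.192367


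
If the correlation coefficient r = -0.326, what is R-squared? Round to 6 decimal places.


R^2 = r^2 = (-0.326)^2 = 0.106276

0.106276


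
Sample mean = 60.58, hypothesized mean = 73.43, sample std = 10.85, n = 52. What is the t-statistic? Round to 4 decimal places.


t = (xbar - mu0) / (s/sqrt(n))
xbar - mu0 = 60.58 - 73.43 = -12.85
sqrt(52) ≈ 7.21110255
s/sqrt(n) = 10.85 / 7.21110255 ≈ 1.50462428
t = -12.85 / 1.50462428 ≈ -8.540338

-8.5403


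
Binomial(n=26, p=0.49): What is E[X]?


E[X] = n*p = 26 * 0.49 = 12.74

12.74


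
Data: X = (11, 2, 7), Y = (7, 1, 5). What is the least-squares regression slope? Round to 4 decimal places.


b = sum((xi-xbar)(yi-ybar)) / sum((xi-xbar)^2)
n = 3, xbar = 20/3 ≈ 6.666667, ybar = 13/3 ≈ 4.333333
Sxy = sum((xi-xbar)(yi-ybar)) = 82/3 ≈ 27.333333
Sxx = sum((xi-xbar)^2) = 122/3 ≈ 40.666667
b = Sxy / Sxx = 41/61 ≈ 0.672131

0.6721


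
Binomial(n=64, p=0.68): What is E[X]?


E[X] = n*p = 64 * 0.68 = 43.52

43.52


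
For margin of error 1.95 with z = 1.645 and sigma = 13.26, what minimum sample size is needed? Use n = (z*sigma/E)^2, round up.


z*sigma/E = 1.645 * 13.26 / 1.95 = 11.186
(z*sigma/E)^2 = 125.126596
round up: n = 126

126


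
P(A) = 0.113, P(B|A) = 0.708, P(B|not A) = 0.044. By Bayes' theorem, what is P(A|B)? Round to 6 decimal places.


P(A|B) = P(B|A)*P(A) / P(B), P(B) = P(B|A)*P(A) + P(B|not A)*P(not A)
P(B|A)*P(A) = 0.708 * 0.113 = 0.080004
P(B|not A)*P(not A) = 0.044 * 0.887 = 0.039028
P(B) = 0.080004 + 0.039028 = 0.119032
P(A|B) = 0.080004 / 0.119032 ≈ 0.67212178

0.672122


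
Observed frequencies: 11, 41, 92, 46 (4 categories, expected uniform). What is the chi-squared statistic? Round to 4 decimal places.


chi2 = sum((O-E)^2/E), E = total/4
total = 190, E = 190/4 = 47.5
(11 - 47.5)^2 / 47.5 = 1332.25 / 47.5 = 5329/190 ≈ 28.047368
(41 - 47.5)^2 / 47.5 = 42.25 / 47.5 = 169/190 ≈ 0.889474
(92 - 47.5)^2 / 47.5 = 1980.25 / 47.5 = 7921/190 ≈ 41.689474
(46 - 47.5)^2 / 47.5 = 2.25 / 47.5 = 9/190 ≈ 0.047368
chi2 = 6714/95 ≈ 70.673684

70.6737


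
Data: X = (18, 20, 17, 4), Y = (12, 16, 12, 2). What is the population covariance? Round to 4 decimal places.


Cov = (1/n)*sum((xi-xbar)(yi-ybar))
n = 4, xbar = 59/4 = 14.75, ybar = 42/4 = 10.5
sum((xi-xbar)(yi-ybar)) = 128.5
Cov = 128.5 / 4 = 32.125

32.1250


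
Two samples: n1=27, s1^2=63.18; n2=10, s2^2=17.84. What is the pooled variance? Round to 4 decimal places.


sp^2 = ((n1-1)*s1^2 + (n2-1)*s2^2)/(n1+n2-2)
(n1-1)*s1^2 = 26 * 63.18 = 1642.68
(n2-1)*s2^2 = 9 * 17.84 = 160.56
numerator = 1642.68 + 160.56 = 1803.24
n1+n2-2 = 35
sp^2 = 1803.24 / 35 = 45081/875 ≈ 51.521143

51.5211


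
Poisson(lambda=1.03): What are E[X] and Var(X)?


E[X] = Var(X) = lambda = 1.03

1.03, 1.03


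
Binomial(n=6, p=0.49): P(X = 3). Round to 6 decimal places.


P = C(n,k) * p^k * (1-p)^(n-k)
C(6,3) = 20
p^k = 0.49^3 = 0.117649
(1-p)^(n-k) = 0.51^3 = 0.132651
P = 20 * 0.117649 * 0.132651 ≈ 0.312125

0.312125


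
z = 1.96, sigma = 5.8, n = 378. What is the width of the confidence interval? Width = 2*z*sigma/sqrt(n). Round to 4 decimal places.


width = 2*z*sigma/sqrt(n)
2*z*sigma = 2 * 1.96 * 5.8 = 22.736
sqrt(378) ≈ 19.442222
width = 22.736 / 19.442222 ≈ 1.169414

1.1694


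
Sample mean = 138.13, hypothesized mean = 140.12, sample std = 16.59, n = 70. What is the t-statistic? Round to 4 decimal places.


t = (xbar - mu0) / (s/sqrt(n))
xbar - mu0 = 138.13 - 140.12 = -1.99
sqrt(70) ≈ 8.36660027
s/sqrt(n) = 16.59 / 8.36660027 ≈ 1.98288426
t = -1.99 / 1.98288426 ≈ -1.003589

-1.0036


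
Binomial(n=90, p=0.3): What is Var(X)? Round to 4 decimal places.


Var = n*p*(1-p) = 90 * 0.3 * 0.7 = 18.9

18.9000


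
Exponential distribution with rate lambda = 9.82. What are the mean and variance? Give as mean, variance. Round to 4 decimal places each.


mean = 1/lam, var = 1/lam^2
mean = 1 / 9.82 = 50/491 ≈ 0.101833
lam^2 = 9.82^2 = 96.4324
var = 1 / 96.4324 ≈ 0.010370

0.1018, 0.0104


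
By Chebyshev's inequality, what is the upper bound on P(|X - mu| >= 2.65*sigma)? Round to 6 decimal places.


P <= 1/k^2
k^2 = 2.65^2 = 7.0225
1/k^2 = 1 / 7.0225 = 400/2809 ≈ 0.14239943

0.142399


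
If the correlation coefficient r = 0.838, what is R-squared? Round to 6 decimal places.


R^2 = r^2 = (0.838)^2 = 0.702244

0.702244


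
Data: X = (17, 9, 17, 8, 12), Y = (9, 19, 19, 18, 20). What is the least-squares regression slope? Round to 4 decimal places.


b = sum((xi-xbar)(yi-ybar)) / sum((xi-xbar)^2)
n = 5, xbar = 63/5 = 12.6, ybar = 85/5 = 17
Sxy = sum((xi-xbar)(yi-ybar)) = -40
Sxx = sum((xi-xbar)^2) = 73.2
b = Sxy / Sxx = -100/183 ≈ -0.546448

-0.5464


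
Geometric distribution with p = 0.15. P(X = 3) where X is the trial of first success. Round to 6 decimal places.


P = (1-p)^(k-1) * p
(1-p)^(k-1) = 0.85^2 = 0.7225
P = 0.7225 * 0.15 = 0.108375

0.108375


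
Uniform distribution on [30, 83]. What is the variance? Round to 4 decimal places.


Var = (b-a)^2 / 12
(b-a)^2 = (83 - 30)^2 = 2809
Var = 2809/12 ≈ 234.083333

234.0833


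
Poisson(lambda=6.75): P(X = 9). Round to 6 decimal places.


P = e^(-lam) * lam^k / k!
e^(-6.75) ≈ 0.001170880
lam^k = 6.75^9 ≈ 29089345.874737
k! = 9! = 362880
P = 0.001170880 * 29089345.874737 / 362880 ≈ 0.093861

0.093861


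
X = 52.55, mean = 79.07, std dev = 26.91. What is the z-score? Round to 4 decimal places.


z = (X - mu) / sigma
X - mu = 52.55 - 79.07 = -26.52
z = -26.52 / 26.91 = -68/69 ≈ -0.985507

-0.9855


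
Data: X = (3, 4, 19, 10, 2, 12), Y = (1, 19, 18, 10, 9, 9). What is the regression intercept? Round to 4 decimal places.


a = ybar - b*xbar, where b = sum((xi-xbar)(yi-ybar)) / sum((xi-xbar)^2)
n = 6, xbar = 50/6 = 25/3 ≈ 8.333333, ybar = 66/6 = 11
Sxy = sum((xi-xbar)(yi-ybar)) = 97
Sxx = sum((xi-xbar)^2) = 652/3 ≈ 217.333333
b = Sxy / Sxx = 291/652 ≈ 0.446319
a = 11 - 0.446319 * 8.333333 = 4747/652 ≈ 7.280675

7.2807


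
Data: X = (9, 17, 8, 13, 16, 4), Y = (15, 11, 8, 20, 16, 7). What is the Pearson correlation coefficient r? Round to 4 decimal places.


r = sum((xi-xbar)(yi-ybar)) / sqrt(sum((xi-xbar)^2) * sum((yi-ybar)^2))
n = 6, xbar = 67/6 ≈ 11.166667, ybar = 77/6 ≈ 12.833333
Sxy = sum((xi-xbar)(yi-ybar)) = 421/6 ≈ 70.166667
Sxx = sum((xi-xbar)^2) = 761/6 ≈ 126.833333
Syy = sum((yi-ybar)^2) = 761/6 ≈ 126.833333
sqrt(Sxx*Syy) = 761/6 ≈ 126.833333
r = Sxy / sqrt(Sxx*Syy) = 70.166667 / 126.833333 = 421/761 ≈ 0.553219

0.5532


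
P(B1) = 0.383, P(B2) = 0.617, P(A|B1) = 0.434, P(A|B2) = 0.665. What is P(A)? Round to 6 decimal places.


P(A) = P(A|B1)*P(B1) + P(A|B2)*P(B2)
P(A|B1)*P(B1) = 0.434 * 0.383 = 0.166222
P(A|B2)*P(B2) = 0.665 * 0.617 = 0.410305
P(A) = 0.166222 + 0.410305 = 0.576527

0.576527


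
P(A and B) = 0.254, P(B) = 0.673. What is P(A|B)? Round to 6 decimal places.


P(A|B) = P(A and B) / P(B) = 0.254 / 0.673 = 254/673 ≈ 0.37741456

0.377415


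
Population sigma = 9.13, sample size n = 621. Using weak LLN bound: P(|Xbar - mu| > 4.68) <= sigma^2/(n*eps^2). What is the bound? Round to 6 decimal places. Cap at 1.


bound = min(1, sigma^2/(n*eps^2))
sigma^2 = 9.13^2 = 83.3569
n*eps^2 = 621 * 4.68^2 = 621 * 21.9024 = 13601.3904
sigma^2/(n*eps^2) = 83.3569 / 13601.3904 ≈ 0.00612856

0.006129


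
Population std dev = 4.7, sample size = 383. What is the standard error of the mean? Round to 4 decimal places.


SE = sigma / sqrt(n)
sqrt(383) ≈ 19.570386
SE = 4.7 / 19.570386 ≈ 0.240159

0.2402


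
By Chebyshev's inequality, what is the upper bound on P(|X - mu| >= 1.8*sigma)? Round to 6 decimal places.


P <= 1/k^2
k^2 = 1.8^2 = 3.24
1/k^2 = 1 / 3.24 = 25/81 ≈ 0.30864198

0.308642


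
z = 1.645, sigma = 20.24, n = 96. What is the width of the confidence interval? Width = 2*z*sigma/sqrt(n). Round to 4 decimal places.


width = 2*z*sigma/sqrt(n)
2*z*sigma = 2 * 1.645 * 20.24 = 66.5896
sqrt(96) ≈ 9.797959
width = 66.5896 / 9.797959 ≈ 6.796273

6.7963


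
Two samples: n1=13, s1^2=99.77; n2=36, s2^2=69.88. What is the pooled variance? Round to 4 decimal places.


sp^2 = ((n1-1)*s1^2 + (n2-1)*s2^2)/(n1+n2-2)
(n1-1)*s1^2 = 12 * 99.77 = 1197.24
(n2-1)*s2^2 = 35 * 69.88 = 2445.8
numerator = 1197.24 + 2445.8 = 3643.04
n1+n2-2 = 47
sp^2 = 3643.04 / 47 = 91076/1175 ≈ 77.511489

77.5115


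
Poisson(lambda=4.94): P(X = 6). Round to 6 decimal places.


P = e^(-lam) * lam^k / k!
e^(-4.94) ≈ 0.007154598
lam^k = 4.94^6 ≈ 14533.214837
k! = 6! = 720
P = 0.007154598 * 14533.214837 / 720 ≈ 0.144416

0.144416


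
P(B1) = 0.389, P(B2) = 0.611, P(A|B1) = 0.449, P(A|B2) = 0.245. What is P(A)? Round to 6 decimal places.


P(A) = P(A|B1)*P(B1) + P(A|B2)*P(B2)
P(A|B1)*P(B1) = 0.449 * 0.389 = 0.174661
P(A|B2)*P(B2) = 0.245 * 0.611 = 0.149695
P(A) = 0.174661 + 0.149695 = 0.324356

0.324356


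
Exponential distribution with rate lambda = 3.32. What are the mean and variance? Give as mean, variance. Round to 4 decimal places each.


mean = 1/lam, var = 1/lam^2
mean = 1 / 3.32 = 25/83 ≈ 0.301205
lam^2 = 3.32^2 = 11.0224
var = 1 / 11.0224 = 625/6889 ≈ 0.090724

0.3012, 0.0907


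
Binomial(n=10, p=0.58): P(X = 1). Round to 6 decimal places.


P = C(n,k) * p^k * (1-p)^(n-k)
C(10,1) = 10
p^k = 0.58^1 = 0.58
(1-p)^(n-k) = 0.42^9 ≈ 0.0004066714
P = 10 * 0.58 * 0.0004066714 ≈ 0.002359

0.002359


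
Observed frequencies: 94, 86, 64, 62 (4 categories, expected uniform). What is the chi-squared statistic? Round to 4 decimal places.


chi2 = sum((O-E)^2/E), E = total/4
total = 306, E = 306/4 = 76.5
(94 - 76.5)^2 / 76.5 = 306.25 / 76.5 = 1225/306 ≈ 4.003268
(86 - 76.5)^2 / 76.5 = 90.25 / 76.5 = 361/306 ≈ 1.179739
(64 - 76.5)^2 / 76.5 = 156.25 / 76.5 = 625/306 ≈ 2.042484
(62 - 76.5)^2 / 76.5 = 210.25 / 76.5 = 841/306 ≈ 2.748366
chi2 = 1526/153 ≈ 9.973856

9.9739


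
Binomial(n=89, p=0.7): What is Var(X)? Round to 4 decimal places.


Var = n*p*(1-p) = 89 * 0.7 * 0.3 = 18.69

18.6900


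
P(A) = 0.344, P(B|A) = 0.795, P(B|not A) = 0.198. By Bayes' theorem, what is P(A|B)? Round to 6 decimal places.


P(A|B) = P(B|A)*P(A) / P(B), P(B) = P(B|A)*P(A) + P(B|not A)*P(not A)
P(B|A)*P(A) = 0.795 * 0.344 = 0.27348
P(B|not A)*P(not A) = 0.198 * 0.656 = 0.129888
P(B) = 0.27348 + 0.129888 = 0.403368
P(A|B) = 0.27348 / 0.403368 ≈ 0.67799131

0.677991


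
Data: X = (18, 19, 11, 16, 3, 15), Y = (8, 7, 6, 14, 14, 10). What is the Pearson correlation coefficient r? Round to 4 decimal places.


r = sum((xi-xbar)(yi-ybar)) / sqrt(sum((xi-xbar)^2) * sum((yi-ybar)^2))
n = 6, xbar = 82/6 = 41/3 ≈ 13.666667, ybar = 59/6 ≈ 9.833333
Sxy = sum((xi-xbar)(yi-ybar)) = -142/3 ≈ -47.333333
Sxx = sum((xi-xbar)^2) = 526/3 ≈ 175.333333
Syy = sum((yi-ybar)^2) = 365/6 ≈ 60.833333
sqrt(Sxx*Syy) ≈ 103.276866
r = Sxy / sqrt(Sxx*Syy) = -47.333333 / 103.276866 ≈ -0.458315

-0.4583


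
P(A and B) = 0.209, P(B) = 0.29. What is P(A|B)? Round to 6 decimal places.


P(A|B) = P(A and B) / P(B) = 0.209 / 0.29 = 209/290 ≈ 0.72068966

0.720690


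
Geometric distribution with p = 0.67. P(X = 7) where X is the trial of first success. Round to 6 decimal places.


P = (1-p)^(k-1) * p
(1-p)^(k-1) = 0.33^6 ≈ 0.001291468
P = 0.001291468 * 0.67 ≈ 0.0008652835

0.000865


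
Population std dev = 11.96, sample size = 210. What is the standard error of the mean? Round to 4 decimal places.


SE = sigma / sqrt(n)
sqrt(210) ≈ 14.491377
SE = 11.96 / 14.491377 ≈ 0.825318

0.8253


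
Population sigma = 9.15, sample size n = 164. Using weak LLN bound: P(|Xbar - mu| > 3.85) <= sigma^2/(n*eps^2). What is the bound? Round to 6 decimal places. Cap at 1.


bound = min(1, sigma^2/(n*eps^2))
sigma^2 = 9.15^2 = 83.7225
n*eps^2 = 164 * 3.85^2 = 164 * 14.8225 = 2430.89
sigma^2/(n*eps^2) = 83.7225 / 2430.89 ≈ 0.03444109

0.034441


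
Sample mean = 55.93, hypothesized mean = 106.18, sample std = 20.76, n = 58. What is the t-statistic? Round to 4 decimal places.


t = (xbar - mu0) / (s/sqrt(n))
xbar - mu0 = 55.93 - 106.18 = -50.25
sqrt(58) ≈ 7.61577311
s/sqrt(n) = 20.76 / 7.61577311 ≈ 2.72592155
t = -50.25 / 2.72592155 ≈ -18.434133

-18.4341


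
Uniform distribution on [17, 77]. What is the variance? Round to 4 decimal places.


Var = (b-a)^2 / 12
(b-a)^2 = (77 - 17)^2 = 3600
Var = 3600/12 = 300

300.0000


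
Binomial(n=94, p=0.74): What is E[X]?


E[X] = n*p = 94 * 0.74 = 69.56

69.56


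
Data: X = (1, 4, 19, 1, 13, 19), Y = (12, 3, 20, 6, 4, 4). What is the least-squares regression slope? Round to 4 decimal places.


b = sum((xi-xbar)(yi-ybar)) / sum((xi-xbar)^2)
n = 6, xbar = 57/6 = 9.5, ybar = 49/6 ≈ 8.166667
Sxy = sum((xi-xbar)(yi-ybar)) = 72.5
Sxx = sum((xi-xbar)^2) = 367.5
b = Sxy / Sxx = 29/147 ≈ 0.197279

0.1973


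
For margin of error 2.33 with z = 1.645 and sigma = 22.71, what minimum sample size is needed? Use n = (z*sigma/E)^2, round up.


z*sigma/E = 1.645 * 22.71 / 2.33 ≈ 16.033455
(z*sigma/E)^2 ≈ 257.071677
round up: n = 258

258


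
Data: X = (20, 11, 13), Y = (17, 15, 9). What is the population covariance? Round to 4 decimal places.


Cov = (1/n)*sum((xi-xbar)(yi-ybar))
n = 3, xbar = 44/3 ≈ 14.666667, ybar = 41/3 ≈ 13.666667
sum((xi-xbar)(yi-ybar)) = 62/3 ≈ 20.666667
Cov = 20.666667 / 3 = 62/9 ≈ 6.888889

6.8889


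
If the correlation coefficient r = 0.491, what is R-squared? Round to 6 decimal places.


R^2 = r^2 = (0.491)^2 = 0.241081

0.241081


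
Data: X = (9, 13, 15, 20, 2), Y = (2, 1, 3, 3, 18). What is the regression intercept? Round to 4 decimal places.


a = ybar - b*xbar, where b = sum((xi-xbar)(yi-ybar)) / sum((xi-xbar)^2)
n = 5, xbar = 59/5 = 11.8, ybar = 27/5 = 5.4
Sxy = sum((xi-xbar)(yi-ybar)) = -146.6
Sxx = sum((xi-xbar)^2) = 182.8
b = Sxy / Sxx = -733/914 ≈ -0.801969
a = 5.4 - (-0.801969) * 11.8 = 13585/914 ≈ 14.863239

14.8632


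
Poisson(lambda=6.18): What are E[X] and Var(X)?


E[X] = Var(X) = lambda = 6.18

6.18, 6.18


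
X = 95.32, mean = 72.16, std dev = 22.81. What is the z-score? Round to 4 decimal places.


z = (X - mu) / sigma
X - mu = 95.32 - 72.16 = 23.16
z = 23.16 / 22.81 = 2316/2281 ≈ 1.015344

1.0153


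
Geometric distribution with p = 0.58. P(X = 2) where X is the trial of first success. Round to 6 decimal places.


P = (1-p)^(k-1) * p
(1-p)^(k-1) = 0.42^1 = 0.42
P = 0.42 * 0.58 = 0.2436

0.243600


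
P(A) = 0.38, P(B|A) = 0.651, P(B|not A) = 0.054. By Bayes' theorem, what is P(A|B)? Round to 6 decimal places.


P(A|B) = P(B|A)*P(A) / P(B), P(B) = P(B|A)*P(A) + P(B|not A)*P(not A)
P(B|A)*P(A) = 0.651 * 0.38 = 0.24738
P(B|not A)*P(not A) = 0.054 * 0.62 = 0.03348
P(B) = 0.24738 + 0.03348 = 0.28086
P(A|B) = 0.24738 / 0.28086 = 133/151 ≈ 0.88079470

0.880795


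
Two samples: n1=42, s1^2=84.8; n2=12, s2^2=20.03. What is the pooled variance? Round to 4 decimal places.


sp^2 = ((n1-1)*s1^2 + (n2-1)*s2^2)/(n1+n2-2)
(n1-1)*s1^2 = 41 * 84.8 = 3476.8
(n2-1)*s2^2 = 11 * 20.03 = 220.33
numerator = 3476.8 + 220.33 = 3697.13
n1+n2-2 = 52
sp^2 = 3697.13 / 52 = 369713/5200 ≈ 71.098654

71.0987


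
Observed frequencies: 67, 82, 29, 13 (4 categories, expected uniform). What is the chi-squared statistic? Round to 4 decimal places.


chi2 = sum((O-E)^2/E), E = total/4
total = 191, E = 191/4 = 47.75
(67 - 47.75)^2 / 47.75 = 370.5625 / 47.75 = 5929/764 ≈ 7.760471
(82 - 47.75)^2 / 47.75 = 1173.0625 / 47.75 = 18769/764 ≈ 24.566754
(29 - 47.75)^2 / 47.75 = 351.5625 / 47.75 = 5625/764 ≈ 7.362565
(13 - 47.75)^2 / 47.75 = 1207.5625 / 47.75 = 19321/764 ≈ 25.289267
chi2 = 12411/191 ≈ 64.979058

64.9791


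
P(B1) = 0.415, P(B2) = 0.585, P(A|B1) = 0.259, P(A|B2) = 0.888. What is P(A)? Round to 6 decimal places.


P(A) = P(A|B1)*P(B1) + P(A|B2)*P(B2)
P(A|B1)*P(B1) = 0.259 * 0.415 = 0.107485
P(A|B2)*P(B2) = 0.888 * 0.585 = 0.51948
P(A) = 0.107485 + 0.51948 = 0.626965

0.626965


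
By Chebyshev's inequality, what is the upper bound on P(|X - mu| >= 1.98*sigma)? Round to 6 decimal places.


P <= 1/k^2
k^2 = 1.98^2 = 3.9204
1/k^2 = 1 / 3.9204 = 2500/9801 ≈ 0.25507601

0.255076


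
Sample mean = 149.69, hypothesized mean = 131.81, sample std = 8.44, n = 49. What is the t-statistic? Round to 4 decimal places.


t = (xbar - mu0) / (s/sqrt(n))
xbar - mu0 = 149.69 - 131.81 = 17.88
sqrt(49) = 7
s/sqrt(n) = 8.44 / 7 = 211/175 ≈ 1.20571429
t = 17.88 / 1.20571429 = 3129/211 ≈ 14.829384

14.8294


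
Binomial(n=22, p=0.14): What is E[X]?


E[X] = n*p = 22 * 0.14 = 3.08

3.08


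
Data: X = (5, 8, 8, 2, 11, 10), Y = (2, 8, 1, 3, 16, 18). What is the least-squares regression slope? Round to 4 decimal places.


b = sum((xi-xbar)(yi-ybar)) / sum((xi-xbar)^2)
n = 6, xbar = 44/6 = 22/3 ≈ 7.333333, ybar = 48/6 = 8
Sxy = sum((xi-xbar)(yi-ybar)) = 92
Sxx = sum((xi-xbar)^2) = 166/3 ≈ 55.333333
b = Sxy / Sxx = 138/83 ≈ 1.662651

1.6627


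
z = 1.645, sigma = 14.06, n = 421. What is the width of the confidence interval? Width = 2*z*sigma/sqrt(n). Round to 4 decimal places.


width = 2*z*sigma/sqrt(n)
2*z*sigma = 2 * 1.645 * 14.06 = 46.2574
sqrt(421) ≈ 20.518285
width = 46.2574 / 20.518285 ≈ 2.254448

2.2544


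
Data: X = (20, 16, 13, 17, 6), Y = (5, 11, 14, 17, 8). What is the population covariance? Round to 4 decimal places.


Cov = (1/n)*sum((xi-xbar)(yi-ybar))
n = 5, xbar = 72/5 = 14.4, ybar = 55/5 = 11
sum((xi-xbar)(yi-ybar)) = 3
Cov = 3 / 5 = 0.6

0.6000


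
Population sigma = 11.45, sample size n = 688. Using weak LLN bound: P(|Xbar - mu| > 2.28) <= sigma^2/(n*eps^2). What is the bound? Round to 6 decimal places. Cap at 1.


bound = min(1, sigma^2/(n*eps^2))
sigma^2 = 11.45^2 = 131.1025
n*eps^2 = 688 * 2.28^2 = 688 * 5.1984 = 3576.4992
sigma^2/(n*eps^2) = 131.1025 / 3576.4992 ≈ 0.03665666

0.036657


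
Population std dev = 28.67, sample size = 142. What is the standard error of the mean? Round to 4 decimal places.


SE = sigma / sqrt(n)
sqrt(142) ≈ 11.916375
SE = 28.67 / 11.916375 ≈ 2.405933

2.4059


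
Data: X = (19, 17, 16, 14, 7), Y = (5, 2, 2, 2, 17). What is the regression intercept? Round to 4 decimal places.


a = ybar - b*xbar, where b = sum((xi-xbar)(yi-ybar)) / sum((xi-xbar)^2)
n = 5, xbar = 73/5 = 14.6, ybar = 28/5 = 5.6
Sxy = sum((xi-xbar)(yi-ybar)) = -100.8
Sxx = sum((xi-xbar)^2) = 85.2
b = Sxy / Sxx = -84/71 ≈ -1.183099
a = 5.6 - (-1.183099) * 14.6 = 1624/71 ≈ 22.873239

22.8732


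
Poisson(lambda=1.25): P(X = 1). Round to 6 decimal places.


P = e^(-lam) * lam^k / k!
e^(-1.25) ≈ 0.2865048
lam^k = 1.25^1 = 1.25
k! = 1! = 1
P = 0.2865048 * 1.25 / 1 ≈ 0.358131

0.358131


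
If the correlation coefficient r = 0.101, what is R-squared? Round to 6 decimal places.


R^2 = r^2 = (0.101)^2 = 0.010201

0.010201


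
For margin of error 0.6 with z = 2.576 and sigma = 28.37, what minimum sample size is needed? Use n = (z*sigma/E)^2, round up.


z*sigma/E = 2.576 * 28.37 / 0.6 = 456757/3750 ≈ 121.801867
(z*sigma/E)^2 ≈ 14835.694723
round up: n = 14836

14836


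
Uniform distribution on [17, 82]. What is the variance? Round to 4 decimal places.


Var = (b-a)^2 / 12
(b-a)^2 = (82 - 17)^2 = 4225
Var = 4225/12 ≈ 352.083333

352.0833


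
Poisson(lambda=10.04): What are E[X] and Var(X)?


E[X] = Var(X) = lambda = 10.04

10.04, 10.04


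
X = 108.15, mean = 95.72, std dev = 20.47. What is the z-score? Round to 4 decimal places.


z = (X - mu) / sigma
X - mu = 108.15 - 95.72 = 12.43
z = 12.43 / 20.47 = 1243/2047 ≈ 0.607230

0.6072


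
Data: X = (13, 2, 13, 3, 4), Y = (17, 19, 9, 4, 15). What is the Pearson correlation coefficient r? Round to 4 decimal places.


r = sum((xi-xbar)(yi-ybar)) / sqrt(sum((xi-xbar)^2) * sum((yi-ybar)^2))
n = 5, xbar = 35/5 = 7, ybar = 64/5 = 12.8
Sxy = sum((xi-xbar)(yi-ybar)) = 0
Sxx = sum((xi-xbar)^2) = 122
Syy = sum((yi-ybar)^2) = 152.8
sqrt(Sxx*Syy) ≈ 136.534245
r = Sxy / sqrt(Sxx*Syy) = 0 / 136.534245 ≈ 0.000000

0.0000


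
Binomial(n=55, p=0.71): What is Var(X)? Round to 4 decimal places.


Var = n*p*(1-p) = 55 * 0.71 * 0.29 = 11.3245

11.3245


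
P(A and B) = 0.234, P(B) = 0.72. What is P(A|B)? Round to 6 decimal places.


P(A|B) = P(A and B) / P(B) = 0.234 / 0.72 = 0.325

0.325000


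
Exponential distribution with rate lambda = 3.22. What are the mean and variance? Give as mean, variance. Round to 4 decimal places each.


mean = 1/lam, var = 1/lam^2
mean = 1 / 3.22 = 50/161 ≈ 0.310559
lam^2 = 3.22^2 = 10.3684
var = 1 / 10.3684 ≈ 0.096447

0.3106, 0.0964


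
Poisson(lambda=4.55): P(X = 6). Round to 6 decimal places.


P = e^(-lam) * lam^k / k!
e^(-4.55) ≈ 0.01056720
lam^k = 4.55^6 ≈ 8872.957063
k! = 6! = 720
P = 0.01056720 * 8872.957063 / 720 ≈ 0.130225

0.130225


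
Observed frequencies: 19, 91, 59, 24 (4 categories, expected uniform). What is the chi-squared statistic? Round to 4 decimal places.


chi2 = sum((O-E)^2/E), E = total/4
total = 193, E = 193/4 = 48.25
(19 - 48.25)^2 / 48.25 = 855.5625 / 48.25 = 13689/772 ≈ 17.731865
(91 - 48.25)^2 / 48.25 = 1827.5625 / 48.25 = 29241/772 ≈ 37.876943
(59 - 48.25)^2 / 48.25 = 115.5625 / 48.25 = 1849/772 ≈ 2.395078
(24 - 48.25)^2 / 48.25 = 588.0625 / 48.25 = 9409/772 ≈ 12.187824
chi2 = 13547/193 ≈ 70.191710

70.1917


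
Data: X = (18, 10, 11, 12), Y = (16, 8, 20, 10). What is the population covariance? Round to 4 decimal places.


Cov = (1/n)*sum((xi-xbar)(yi-ybar))
n = 4, xbar = 51/4 = 12.75, ybar = 54/4 = 13.5
sum((xi-xbar)(yi-ybar)) = 19.5
Cov = 19.5 / 4 = 4.875

4.8750


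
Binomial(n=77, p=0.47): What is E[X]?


E[X] = n*p = 77 * 0.47 = 36.19

36.19


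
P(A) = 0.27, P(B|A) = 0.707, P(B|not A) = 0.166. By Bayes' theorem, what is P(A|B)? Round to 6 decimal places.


P(A|B) = P(B|A)*P(A) / P(B), P(B) = P(B|A)*P(A) + P(B|not A)*P(not A)
P(B|A)*P(A) = 0.707 * 0.27 = 0.19089
P(B|not A)*P(not A) = 0.166 * 0.73 = 0.12118
P(B) = 0.19089 + 0.12118 = 0.31207
P(A|B) = 0.19089 / 0.31207 ≈ 0.61168969

0.611690


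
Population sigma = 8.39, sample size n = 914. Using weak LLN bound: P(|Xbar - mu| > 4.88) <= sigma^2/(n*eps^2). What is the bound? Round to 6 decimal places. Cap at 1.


bound = min(1, sigma^2/(n*eps^2))
sigma^2 = 8.39^2 = 70.3921
n*eps^2 = 914 * 4.88^2 = 914 * 23.8144 = 21766.3616
sigma^2/(n*eps^2) = 70.3921 / 21766.3616 ≈ 0.00323399

0.003234


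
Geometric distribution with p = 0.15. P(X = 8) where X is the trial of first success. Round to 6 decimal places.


P = (1-p)^(k-1) * p
(1-p)^(k-1) = 0.85^7 ≈ 0.3205771
P = 0.3205771 * 0.15 ≈ 0.04808656

0.048087


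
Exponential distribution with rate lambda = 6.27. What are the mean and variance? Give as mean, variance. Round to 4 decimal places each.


mean = 1/lam, var = 1/lam^2
mean = 1 / 6.27 = 100/627 ≈ 0.159490
lam^2 = 6.27^2 = 39.3129
var = 1 / 39.3129 ≈ 0.025437

0.1595, 0.0254


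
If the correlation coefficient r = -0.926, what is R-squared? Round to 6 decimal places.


R^2 = r^2 = (-0.926)^2 = 0.857476

0.857476


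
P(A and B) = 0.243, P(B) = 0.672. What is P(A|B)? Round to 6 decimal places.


P(A|B) = P(A and B) / P(B) = 0.243 / 0.672 = 81/224 ≈ 0.36160714

0.361607


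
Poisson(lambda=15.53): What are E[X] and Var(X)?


E[X] = Var(X) = lambda = 15.53

15.53, 15.53


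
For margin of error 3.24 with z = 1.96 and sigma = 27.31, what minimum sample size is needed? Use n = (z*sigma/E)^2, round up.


z*sigma/E = 1.96 * 27.31 / 3.24 = 133819/8100 ≈ 16.520864
(z*sigma/E)^2 ≈ 272.938954
round up: n = 273

273


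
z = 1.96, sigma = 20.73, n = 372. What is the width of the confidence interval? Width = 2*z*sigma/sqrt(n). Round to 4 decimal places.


width = 2*z*sigma/sqrt(n)
2*z*sigma = 2 * 1.96 * 20.73 = 81.2616
sqrt(372) ≈ 19.287302
width = 81.2616 / 19.287302 ≈ 4.213218

4.2132


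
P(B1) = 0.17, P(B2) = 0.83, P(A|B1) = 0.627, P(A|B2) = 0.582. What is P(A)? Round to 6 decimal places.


P(A) = P(A|B1)*P(B1) + P(A|B2)*P(B2)
P(A|B1)*P(B1) = 0.627 * 0.17 = 0.10659
P(A|B2)*P(B2) = 0.582 * 0.83 = 0.48306
P(A) = 0.10659 + 0.48306 = 0.58965

0.589650


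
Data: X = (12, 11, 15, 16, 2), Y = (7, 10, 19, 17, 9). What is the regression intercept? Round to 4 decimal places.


a = ybar - b*xbar, where b = sum((xi-xbar)(yi-ybar)) / sum((xi-xbar)^2)
n = 5, xbar = 56/5 = 11.2, ybar = 62/5 = 12.4
Sxy = sum((xi-xbar)(yi-ybar)) = 74.6
Sxx = sum((xi-xbar)^2) = 122.8
b = Sxy / Sxx = 373/614 ≈ 0.607492
a = 12.4 - 0.607492 * 11.2 = 1718/307 ≈ 5.596091

5.5961
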